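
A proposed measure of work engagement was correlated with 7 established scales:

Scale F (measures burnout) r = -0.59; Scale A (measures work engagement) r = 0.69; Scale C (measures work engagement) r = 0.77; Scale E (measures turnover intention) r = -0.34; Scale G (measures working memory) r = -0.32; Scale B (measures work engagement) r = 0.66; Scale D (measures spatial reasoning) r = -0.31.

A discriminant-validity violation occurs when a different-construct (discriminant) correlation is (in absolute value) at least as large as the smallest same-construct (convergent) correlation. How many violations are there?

Convergent (same construct = work engagement): Scale A, Scale C, Scale B.
Smallest convergent = 0.66. Discriminant |r|: 0.59, 0.34, 0.32, 0.31; count ≥ 0.66 → 0.

0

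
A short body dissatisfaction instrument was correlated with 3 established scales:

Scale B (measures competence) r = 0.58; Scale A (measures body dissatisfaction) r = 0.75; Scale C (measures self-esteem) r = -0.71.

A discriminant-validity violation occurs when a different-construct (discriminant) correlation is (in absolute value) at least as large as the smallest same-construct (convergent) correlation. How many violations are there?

Convergent (same construct = body dissatisfaction): Scale A.
Smallest convergent = 0.75. Discriminant |r|: 0.58, 0.71; count ≥ 0.75 → 0.

0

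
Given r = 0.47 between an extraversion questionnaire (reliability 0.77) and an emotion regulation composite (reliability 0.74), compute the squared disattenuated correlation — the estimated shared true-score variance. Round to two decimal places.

0.39

Disattenuated r = 0.47 / √(0.77 × 0.74) = 0.47 / 0.7549 = 0.6226.
Shared true-score variance = 0.6226² = 0.3876 ≈ 0.39.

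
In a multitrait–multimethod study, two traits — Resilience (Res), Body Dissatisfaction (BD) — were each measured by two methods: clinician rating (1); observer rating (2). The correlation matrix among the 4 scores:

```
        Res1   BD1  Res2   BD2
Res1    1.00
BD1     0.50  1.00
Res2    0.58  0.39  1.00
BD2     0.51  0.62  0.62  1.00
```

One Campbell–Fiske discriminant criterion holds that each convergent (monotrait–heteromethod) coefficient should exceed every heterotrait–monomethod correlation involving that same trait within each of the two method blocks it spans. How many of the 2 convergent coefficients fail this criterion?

2

Each convergent coefficient versus the relevant comparison correlations:
Res (methods 1·2): 0.58 vs {0.50, 0.62} → fail.
BD (methods 1·2): 0.62 vs {0.50, 0.62} → fail.
2 of 2 fail.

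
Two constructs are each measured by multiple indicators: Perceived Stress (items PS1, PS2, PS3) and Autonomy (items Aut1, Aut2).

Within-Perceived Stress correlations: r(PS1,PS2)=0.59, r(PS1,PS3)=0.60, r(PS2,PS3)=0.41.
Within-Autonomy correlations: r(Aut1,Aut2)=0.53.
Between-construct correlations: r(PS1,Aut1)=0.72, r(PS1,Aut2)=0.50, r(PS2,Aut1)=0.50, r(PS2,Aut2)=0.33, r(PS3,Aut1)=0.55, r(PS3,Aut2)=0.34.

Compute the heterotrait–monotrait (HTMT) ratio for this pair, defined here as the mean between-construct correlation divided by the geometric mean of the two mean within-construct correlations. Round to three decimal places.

Mean between = 2.94/6 = 0.4900.
Mean within-PS = 1.60/3 = 0.5333; mean within-Aut = 0.53/1 = 0.5300.
Geometric mean = √(0.5333 × 0.5300) = 0.5316.
HTMT = 0.4900 / 0.5316 = 0.922.

0.922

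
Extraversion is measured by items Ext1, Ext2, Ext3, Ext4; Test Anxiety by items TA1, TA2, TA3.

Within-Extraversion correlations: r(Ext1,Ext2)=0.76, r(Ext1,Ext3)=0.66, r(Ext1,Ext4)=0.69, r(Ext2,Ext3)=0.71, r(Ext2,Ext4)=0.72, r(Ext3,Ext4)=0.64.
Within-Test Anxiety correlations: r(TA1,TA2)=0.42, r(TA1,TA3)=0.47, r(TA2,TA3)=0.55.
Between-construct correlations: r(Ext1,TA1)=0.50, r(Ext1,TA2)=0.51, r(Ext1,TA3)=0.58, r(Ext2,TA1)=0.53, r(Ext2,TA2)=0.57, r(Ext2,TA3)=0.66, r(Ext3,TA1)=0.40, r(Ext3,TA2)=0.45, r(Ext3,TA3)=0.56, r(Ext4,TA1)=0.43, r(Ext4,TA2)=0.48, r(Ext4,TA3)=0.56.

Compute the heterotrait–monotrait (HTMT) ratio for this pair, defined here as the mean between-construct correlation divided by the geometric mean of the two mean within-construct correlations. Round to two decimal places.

Between-construct mean = 6.23/12 = 0.5192.
Mean within-Ext = 4.18/6 = 0.6967; mean within-TA = 1.44/3 = 0.4800.
Geometric mean = √(0.6967 × 0.4800) = 0.5783.
HTMT = 0.5192 / 0.5783 = 0.90.

0.90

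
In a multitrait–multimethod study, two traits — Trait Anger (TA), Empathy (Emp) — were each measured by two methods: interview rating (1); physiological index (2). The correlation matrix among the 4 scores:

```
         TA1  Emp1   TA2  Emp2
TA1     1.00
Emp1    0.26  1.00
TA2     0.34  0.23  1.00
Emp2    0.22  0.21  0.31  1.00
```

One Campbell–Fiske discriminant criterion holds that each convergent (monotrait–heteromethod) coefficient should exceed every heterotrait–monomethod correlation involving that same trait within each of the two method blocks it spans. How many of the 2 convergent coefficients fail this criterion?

Each convergent coefficient versus the relevant comparison correlations:
TA (methods 1·2): 0.34 vs {0.26, 0.31} → pass.
Emp (methods 1·2): 0.21 vs {0.26, 0.31} → fail.
1 of 2 fail.

1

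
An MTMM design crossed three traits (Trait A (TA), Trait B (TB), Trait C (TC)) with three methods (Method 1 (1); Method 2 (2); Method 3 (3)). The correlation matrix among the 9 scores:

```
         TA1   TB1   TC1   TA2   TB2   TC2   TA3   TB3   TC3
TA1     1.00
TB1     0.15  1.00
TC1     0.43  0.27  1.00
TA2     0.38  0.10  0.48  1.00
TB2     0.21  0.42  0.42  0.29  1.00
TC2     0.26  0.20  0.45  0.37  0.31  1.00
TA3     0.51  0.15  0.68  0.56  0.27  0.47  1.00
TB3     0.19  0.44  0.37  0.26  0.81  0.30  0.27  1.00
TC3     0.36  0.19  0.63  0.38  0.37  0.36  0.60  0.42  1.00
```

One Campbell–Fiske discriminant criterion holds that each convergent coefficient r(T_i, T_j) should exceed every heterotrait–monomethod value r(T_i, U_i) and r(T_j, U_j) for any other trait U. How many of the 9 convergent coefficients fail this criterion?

4

Checking each validity diagonal entry against its comparison values:
TA (methods 1·2): 0.38 vs {0.15, 0.29, 0.43, 0.37} → fail.
TA (methods 1·3): 0.51 vs {0.15, 0.27, 0.43, 0.60} → fail.
TA (methods 2·3): 0.56 vs {0.29, 0.27, 0.37, 0.60} → fail.
TB (methods 1·2): 0.42 vs {0.15, 0.29, 0.27, 0.31} → pass.
TB (methods 1·3): 0.44 vs {0.15, 0.27, 0.27, 0.42} → pass.
TB (methods 2·3): 0.81 vs {0.29, 0.27, 0.31, 0.42} → pass.
TC (methods 1·2): 0.45 vs {0.43, 0.37, 0.27, 0.31} → pass.
TC (methods 1·3): 0.63 vs {0.43, 0.60, 0.27, 0.42} → pass.
TC (methods 2·3): 0.36 vs {0.37, 0.60, 0.31, 0.42} → fail.
4 of 9 fail.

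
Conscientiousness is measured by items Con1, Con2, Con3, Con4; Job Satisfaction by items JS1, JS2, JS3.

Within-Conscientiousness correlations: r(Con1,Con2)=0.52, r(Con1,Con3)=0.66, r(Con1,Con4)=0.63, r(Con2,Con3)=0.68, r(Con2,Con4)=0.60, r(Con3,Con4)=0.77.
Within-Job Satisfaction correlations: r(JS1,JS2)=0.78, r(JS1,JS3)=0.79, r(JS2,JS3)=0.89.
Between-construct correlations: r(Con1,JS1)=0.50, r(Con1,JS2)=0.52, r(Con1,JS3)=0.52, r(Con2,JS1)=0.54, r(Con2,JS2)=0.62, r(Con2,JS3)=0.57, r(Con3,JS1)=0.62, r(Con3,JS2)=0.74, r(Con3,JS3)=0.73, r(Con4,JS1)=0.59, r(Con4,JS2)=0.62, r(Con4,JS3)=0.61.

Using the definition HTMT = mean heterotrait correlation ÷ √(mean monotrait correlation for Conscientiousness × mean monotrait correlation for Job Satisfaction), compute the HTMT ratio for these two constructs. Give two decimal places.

0.82

Mean heterotrait r = 7.18/12 = 0.5983.
Mean within-Con = 3.86/6 = 0.6433; mean within-JS = 2.46/3 = 0.8200.
Geometric mean = √(0.6433 × 0.8200) = 0.7263.
HTMT = 0.5983 / 0.7263 = 0.82.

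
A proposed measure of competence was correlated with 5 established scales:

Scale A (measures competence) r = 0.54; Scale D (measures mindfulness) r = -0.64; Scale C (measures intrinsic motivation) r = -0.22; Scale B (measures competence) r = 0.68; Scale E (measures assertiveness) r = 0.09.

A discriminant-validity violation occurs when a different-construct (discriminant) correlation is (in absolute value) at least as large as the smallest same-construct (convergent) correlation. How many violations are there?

1

Convergent (same construct = competence): Scale A, Scale B.
Smallest convergent = 0.54. Discriminant |r|: 0.64, 0.22, 0.09; count ≥ 0.54 → 1.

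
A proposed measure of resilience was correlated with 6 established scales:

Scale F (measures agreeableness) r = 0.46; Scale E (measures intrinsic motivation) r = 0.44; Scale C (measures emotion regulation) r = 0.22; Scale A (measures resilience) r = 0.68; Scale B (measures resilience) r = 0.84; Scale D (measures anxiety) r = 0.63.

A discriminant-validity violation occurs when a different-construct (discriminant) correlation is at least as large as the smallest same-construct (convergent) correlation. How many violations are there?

0

Convergent (same construct = resilience): Scale A, Scale B.
Smallest convergent = 0.68. Discriminant values: 0.46, 0.44, 0.22, 0.63; count ≥ 0.68 → 0.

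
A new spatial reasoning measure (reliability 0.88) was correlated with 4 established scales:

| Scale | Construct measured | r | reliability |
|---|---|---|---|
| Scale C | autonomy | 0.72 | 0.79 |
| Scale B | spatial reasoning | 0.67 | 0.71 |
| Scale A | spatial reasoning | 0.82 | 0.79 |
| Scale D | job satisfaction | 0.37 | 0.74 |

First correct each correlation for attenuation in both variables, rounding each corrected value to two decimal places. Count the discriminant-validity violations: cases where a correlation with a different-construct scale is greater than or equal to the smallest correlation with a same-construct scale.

Disattenuated r (r / √(r_scale · r_new)):
  Scale C (disc): 0.72 / √(0.79·0.88) = 0.86
  Scale B (conv): 0.67 / √(0.71·0.88) = 0.85
  Scale A (conv): 0.82 / √(0.79·0.88) = 0.98
  Scale D (disc): 0.37 / √(0.74·0.88) = 0.46
Smallest convergent = 0.85. Discriminant values: 0.86, 0.46; count ≥ 0.85 → 1.

1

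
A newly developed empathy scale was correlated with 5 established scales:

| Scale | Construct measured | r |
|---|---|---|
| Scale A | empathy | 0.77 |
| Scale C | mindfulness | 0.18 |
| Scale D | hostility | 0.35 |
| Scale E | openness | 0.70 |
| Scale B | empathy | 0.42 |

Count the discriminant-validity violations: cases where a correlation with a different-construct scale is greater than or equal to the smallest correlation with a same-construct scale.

1

Convergent (same construct = empathy): Scale A, Scale B.
Smallest convergent = 0.42. Discriminant values: 0.18, 0.35, 0.70; count ≥ 0.42 → 1.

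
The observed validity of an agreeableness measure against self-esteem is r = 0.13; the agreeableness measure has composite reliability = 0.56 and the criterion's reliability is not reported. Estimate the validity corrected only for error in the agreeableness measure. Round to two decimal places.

0.17

Single correction: r_c = r_obs / √r_xx = 0.13 / √0.56 = 0.13 / 0.7483 ≈ 0.17.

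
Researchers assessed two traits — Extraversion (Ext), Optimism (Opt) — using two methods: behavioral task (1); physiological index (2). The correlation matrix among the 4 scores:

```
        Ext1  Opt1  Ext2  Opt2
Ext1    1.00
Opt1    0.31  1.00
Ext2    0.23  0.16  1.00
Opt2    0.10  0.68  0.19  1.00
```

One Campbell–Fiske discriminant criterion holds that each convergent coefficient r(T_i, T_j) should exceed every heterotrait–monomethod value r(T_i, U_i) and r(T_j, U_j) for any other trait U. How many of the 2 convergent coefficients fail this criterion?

1

Each convergent coefficient versus the relevant comparison correlations:
Ext (methods 1·2): 0.23 vs {0.31, 0.19} → fail.
Opt (methods 1·2): 0.68 vs {0.31, 0.19} → pass.
1 of 2 fail.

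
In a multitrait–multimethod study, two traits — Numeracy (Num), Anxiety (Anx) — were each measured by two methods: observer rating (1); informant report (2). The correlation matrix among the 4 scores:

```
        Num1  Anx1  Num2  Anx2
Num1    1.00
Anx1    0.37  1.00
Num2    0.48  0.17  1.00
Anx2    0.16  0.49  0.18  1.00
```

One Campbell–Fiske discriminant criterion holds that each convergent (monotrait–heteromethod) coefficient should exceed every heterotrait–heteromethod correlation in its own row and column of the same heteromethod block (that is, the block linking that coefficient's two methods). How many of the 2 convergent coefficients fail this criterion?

0

Convergent coefficients and their comparison sets:
Num (methods 1·2): 0.48 vs {0.16, 0.17} → pass.
Anx (methods 1·2): 0.49 vs {0.17, 0.16} → pass.
0 of 2 fail.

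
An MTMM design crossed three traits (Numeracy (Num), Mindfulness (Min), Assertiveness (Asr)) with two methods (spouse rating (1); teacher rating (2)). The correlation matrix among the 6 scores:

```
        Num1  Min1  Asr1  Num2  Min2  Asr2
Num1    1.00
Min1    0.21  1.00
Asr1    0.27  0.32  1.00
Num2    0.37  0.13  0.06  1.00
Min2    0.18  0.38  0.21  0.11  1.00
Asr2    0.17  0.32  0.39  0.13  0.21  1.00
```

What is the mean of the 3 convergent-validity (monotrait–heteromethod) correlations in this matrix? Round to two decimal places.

Convergent values: 0.37, 0.38, 0.39; mean = 1.14/3 = 0.38.

0.38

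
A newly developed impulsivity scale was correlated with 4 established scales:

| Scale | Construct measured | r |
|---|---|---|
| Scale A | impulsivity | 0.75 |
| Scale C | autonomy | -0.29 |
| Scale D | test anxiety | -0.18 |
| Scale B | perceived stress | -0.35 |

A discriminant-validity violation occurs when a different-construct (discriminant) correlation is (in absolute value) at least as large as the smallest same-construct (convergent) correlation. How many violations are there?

0

Convergent (same construct = impulsivity): Scale A.
Smallest convergent = 0.75. Discriminant |r|: 0.29, 0.18, 0.35; count ≥ 0.75 → 0.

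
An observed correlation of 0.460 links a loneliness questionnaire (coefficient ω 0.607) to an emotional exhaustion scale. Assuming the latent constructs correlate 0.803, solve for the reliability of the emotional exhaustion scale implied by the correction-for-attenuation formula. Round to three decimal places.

0.541

r_true = r_obs / √(r_xx · r_yy) ⇒ 0.803 = 0.460 / √(0.607 · r_yy).
√(0.607 · r_yy) = 0.460 / 0.803 = 0.5729; 0.607 · r_yy = 0.3282; r_yy = 0.3282 / 0.607 ≈ 0.541.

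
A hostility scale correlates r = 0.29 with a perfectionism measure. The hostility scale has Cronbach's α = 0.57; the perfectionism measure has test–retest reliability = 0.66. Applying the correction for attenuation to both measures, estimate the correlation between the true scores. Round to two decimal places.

0.47

r_true = r_obs / √(r_xx · r_yy) = 0.29 / √(0.57 × 0.66) = 0.29 / √0.3762 = 0.29 / 0.6134 ≈ 0.47.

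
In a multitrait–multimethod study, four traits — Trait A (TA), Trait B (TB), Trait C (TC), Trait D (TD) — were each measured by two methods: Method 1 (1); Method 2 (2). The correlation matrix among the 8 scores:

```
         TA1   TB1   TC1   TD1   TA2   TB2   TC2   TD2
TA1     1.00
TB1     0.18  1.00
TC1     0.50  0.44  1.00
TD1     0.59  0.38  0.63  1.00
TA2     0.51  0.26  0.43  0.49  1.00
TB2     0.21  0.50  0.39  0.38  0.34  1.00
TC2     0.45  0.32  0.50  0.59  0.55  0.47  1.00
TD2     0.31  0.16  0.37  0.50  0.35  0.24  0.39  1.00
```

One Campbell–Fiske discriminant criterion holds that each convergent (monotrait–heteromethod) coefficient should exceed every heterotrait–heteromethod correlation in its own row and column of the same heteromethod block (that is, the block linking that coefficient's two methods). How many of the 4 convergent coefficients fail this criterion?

Each convergent coefficient versus the relevant comparison correlations:
TA (methods 1·2): 0.51 vs {0.21, 0.26, 0.45, 0.43, 0.31, 0.49} → pass.
TB (methods 1·2): 0.50 vs {0.26, 0.21, 0.32, 0.39, 0.16, 0.38} → pass.
TC (methods 1·2): 0.50 vs {0.43, 0.45, 0.39, 0.32, 0.37, 0.59} → fail.
TD (methods 1·2): 0.50 vs {0.49, 0.31, 0.38, 0.16, 0.59, 0.37} → fail.
2 of 4 fail.

2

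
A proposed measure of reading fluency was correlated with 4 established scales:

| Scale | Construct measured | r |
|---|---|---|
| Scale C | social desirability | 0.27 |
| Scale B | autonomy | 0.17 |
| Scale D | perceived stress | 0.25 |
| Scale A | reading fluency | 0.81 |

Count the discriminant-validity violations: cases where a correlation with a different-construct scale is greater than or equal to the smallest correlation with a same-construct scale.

0

Convergent (same construct = reading fluency): Scale A.
Smallest convergent = 0.81. Discriminant values: 0.27, 0.17, 0.25; count ≥ 0.81 → 0.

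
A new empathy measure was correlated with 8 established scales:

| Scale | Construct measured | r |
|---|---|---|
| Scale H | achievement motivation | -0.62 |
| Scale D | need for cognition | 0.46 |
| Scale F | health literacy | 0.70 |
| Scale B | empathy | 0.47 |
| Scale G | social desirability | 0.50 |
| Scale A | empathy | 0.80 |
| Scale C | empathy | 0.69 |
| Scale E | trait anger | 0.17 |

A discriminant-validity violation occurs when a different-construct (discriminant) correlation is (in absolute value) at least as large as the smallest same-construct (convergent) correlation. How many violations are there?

Convergent (same construct = empathy): Scale B, Scale A, Scale C.
Smallest convergent = 0.47. Discriminant |r|: 0.62, 0.46, 0.70, 0.50, 0.17; count ≥ 0.47 → 3.

3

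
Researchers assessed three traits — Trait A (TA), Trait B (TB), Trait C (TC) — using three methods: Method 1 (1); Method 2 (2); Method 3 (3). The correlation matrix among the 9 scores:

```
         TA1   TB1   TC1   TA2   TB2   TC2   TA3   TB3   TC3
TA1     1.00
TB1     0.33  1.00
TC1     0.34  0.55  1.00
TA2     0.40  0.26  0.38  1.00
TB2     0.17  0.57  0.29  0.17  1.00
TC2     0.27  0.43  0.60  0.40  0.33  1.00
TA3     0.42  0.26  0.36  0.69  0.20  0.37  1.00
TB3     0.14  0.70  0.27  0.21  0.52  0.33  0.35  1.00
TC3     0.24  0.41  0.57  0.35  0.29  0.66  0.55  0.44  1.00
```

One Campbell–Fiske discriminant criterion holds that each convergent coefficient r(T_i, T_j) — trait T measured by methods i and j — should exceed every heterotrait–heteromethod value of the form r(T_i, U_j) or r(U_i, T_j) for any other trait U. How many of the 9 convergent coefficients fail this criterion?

0

Convergent coefficients and their comparison sets:
TA (methods 1·2): 0.40 vs {0.17, 0.26, 0.27, 0.38} → pass.
TA (methods 1·3): 0.42 vs {0.14, 0.26, 0.24, 0.36} → pass.
TA (methods 2·3): 0.69 vs {0.21, 0.20, 0.35, 0.37} → pass.
TB (methods 1·2): 0.57 vs {0.26, 0.17, 0.43, 0.29} → pass.
TB (methods 1·3): 0.70 vs {0.26, 0.14, 0.41, 0.27} → pass.
TB (methods 2·3): 0.52 vs {0.20, 0.21, 0.29, 0.33} → pass.
TC (methods 1·2): 0.60 vs {0.38, 0.27, 0.29, 0.43} → pass.
TC (methods 1·3): 0.57 vs {0.36, 0.24, 0.27, 0.41} → pass.
TC (methods 2·3): 0.66 vs {0.37, 0.35, 0.33, 0.29} → pass.
0 of 9 fail.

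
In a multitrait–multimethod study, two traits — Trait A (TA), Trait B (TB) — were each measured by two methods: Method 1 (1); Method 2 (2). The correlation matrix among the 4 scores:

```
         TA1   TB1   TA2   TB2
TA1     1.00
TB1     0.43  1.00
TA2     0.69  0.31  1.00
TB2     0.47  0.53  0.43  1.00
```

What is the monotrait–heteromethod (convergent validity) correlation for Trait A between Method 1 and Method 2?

Same trait (TA), different methods: r(TA1, TA2) = 0.69.

0.69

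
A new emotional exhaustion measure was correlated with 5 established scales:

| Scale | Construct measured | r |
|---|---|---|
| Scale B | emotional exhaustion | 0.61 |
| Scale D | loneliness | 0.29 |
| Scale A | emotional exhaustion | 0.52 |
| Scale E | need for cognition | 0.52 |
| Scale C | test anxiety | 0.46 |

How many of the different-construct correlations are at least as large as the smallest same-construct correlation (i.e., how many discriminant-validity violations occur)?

Convergent (same construct = emotional exhaustion): Scale B, Scale A.
Smallest convergent = 0.52. Discriminant values: 0.29, 0.52, 0.46; count ≥ 0.52 → 1.

1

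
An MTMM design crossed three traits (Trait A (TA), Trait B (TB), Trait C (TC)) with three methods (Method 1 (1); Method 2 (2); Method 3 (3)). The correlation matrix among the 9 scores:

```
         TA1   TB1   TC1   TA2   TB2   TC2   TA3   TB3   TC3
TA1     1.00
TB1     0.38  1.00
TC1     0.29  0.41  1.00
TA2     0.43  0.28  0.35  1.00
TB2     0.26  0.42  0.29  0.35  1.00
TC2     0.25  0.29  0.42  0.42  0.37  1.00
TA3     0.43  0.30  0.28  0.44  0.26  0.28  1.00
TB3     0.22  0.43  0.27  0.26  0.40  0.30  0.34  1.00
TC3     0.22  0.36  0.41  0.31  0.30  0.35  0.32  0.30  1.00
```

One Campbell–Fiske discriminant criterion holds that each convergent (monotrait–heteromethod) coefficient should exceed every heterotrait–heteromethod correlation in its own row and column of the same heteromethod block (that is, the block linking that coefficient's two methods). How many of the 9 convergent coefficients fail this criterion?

0

Checking each validity diagonal entry against its comparison values:
TA (methods 1·2): 0.43 vs {0.26, 0.28, 0.25, 0.35} → pass.
TA (methods 1·3): 0.43 vs {0.22, 0.30, 0.22, 0.28} → pass.
TA (methods 2·3): 0.44 vs {0.26, 0.26, 0.31, 0.28} → pass.
TB (methods 1·2): 0.42 vs {0.28, 0.26, 0.29, 0.29} → pass.
TB (methods 1·3): 0.43 vs {0.30, 0.22, 0.36, 0.27} → pass.
TB (methods 2·3): 0.40 vs {0.26, 0.26, 0.30, 0.30} → pass.
TC (methods 1·2): 0.42 vs {0.35, 0.25, 0.29, 0.29} → pass.
TC (methods 1·3): 0.41 vs {0.28, 0.22, 0.27, 0.36} → pass.
TC (methods 2·3): 0.35 vs {0.28, 0.31, 0.30, 0.30} → pass.
0 of 9 fail.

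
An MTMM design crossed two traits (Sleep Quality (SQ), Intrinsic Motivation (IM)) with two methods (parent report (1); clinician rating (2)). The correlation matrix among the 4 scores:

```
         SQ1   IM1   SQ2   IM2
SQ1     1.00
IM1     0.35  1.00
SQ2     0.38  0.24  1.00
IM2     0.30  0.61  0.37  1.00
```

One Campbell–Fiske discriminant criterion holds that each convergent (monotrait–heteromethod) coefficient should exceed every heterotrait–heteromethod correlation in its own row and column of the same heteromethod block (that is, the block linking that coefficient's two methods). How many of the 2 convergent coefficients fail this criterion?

0

Checking each validity diagonal entry against its comparison values:
SQ (methods 1·2): 0.38 vs {0.30, 0.24} → pass.
IM (methods 1·2): 0.61 vs {0.24, 0.30} → pass.
0 of 2 fail.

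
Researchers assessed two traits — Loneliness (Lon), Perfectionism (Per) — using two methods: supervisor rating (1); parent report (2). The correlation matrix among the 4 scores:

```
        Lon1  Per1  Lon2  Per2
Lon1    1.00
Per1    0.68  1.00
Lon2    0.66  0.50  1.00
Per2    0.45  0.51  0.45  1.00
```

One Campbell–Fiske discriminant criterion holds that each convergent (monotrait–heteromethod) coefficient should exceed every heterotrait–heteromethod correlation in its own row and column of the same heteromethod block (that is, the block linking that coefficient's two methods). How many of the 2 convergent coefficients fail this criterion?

Convergent coefficients and their comparison sets:
Lon (methods 1·2): 0.66 vs {0.45, 0.50} → pass.
Per (methods 1·2): 0.51 vs {0.50, 0.45} → pass.
0 of 2 fail.

0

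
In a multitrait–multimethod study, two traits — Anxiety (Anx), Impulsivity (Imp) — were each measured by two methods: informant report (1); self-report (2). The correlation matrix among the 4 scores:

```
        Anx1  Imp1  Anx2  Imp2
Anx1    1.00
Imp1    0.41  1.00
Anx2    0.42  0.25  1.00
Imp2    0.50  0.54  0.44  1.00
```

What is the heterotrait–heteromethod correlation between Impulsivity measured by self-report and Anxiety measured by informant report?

0.50

Different traits and methods: r(Imp2, Anx1) = 0.50.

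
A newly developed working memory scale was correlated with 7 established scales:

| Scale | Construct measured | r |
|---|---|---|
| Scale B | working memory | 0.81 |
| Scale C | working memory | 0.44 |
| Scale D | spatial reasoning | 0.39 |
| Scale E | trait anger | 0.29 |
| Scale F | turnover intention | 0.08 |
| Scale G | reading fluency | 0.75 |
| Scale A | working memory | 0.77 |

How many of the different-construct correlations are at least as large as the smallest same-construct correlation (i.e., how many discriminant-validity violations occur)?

1

Convergent (same construct = working memory): Scale B, Scale C, Scale A.
Smallest convergent = 0.44. Discriminant values: 0.39, 0.29, 0.08, 0.75; count ≥ 0.44 → 1.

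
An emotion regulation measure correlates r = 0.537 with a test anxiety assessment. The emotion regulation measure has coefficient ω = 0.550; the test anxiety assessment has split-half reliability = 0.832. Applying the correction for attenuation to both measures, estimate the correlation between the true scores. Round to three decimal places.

r_true = r_obs / √(r_xx · r_yy) = 0.537 / √(0.550 × 0.832) = 0.537 / √0.457600 = 0.537 / 0.6765 ≈ 0.794.

0.794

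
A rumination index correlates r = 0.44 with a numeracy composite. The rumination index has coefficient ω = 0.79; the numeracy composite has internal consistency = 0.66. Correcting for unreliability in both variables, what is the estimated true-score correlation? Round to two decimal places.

0.61

r_true = r_obs / √(r_xx · r_yy) = 0.44 / √(0.79 × 0.66) = 0.44 / √0.5214 = 0.44 / 0.7221 ≈ 0.61.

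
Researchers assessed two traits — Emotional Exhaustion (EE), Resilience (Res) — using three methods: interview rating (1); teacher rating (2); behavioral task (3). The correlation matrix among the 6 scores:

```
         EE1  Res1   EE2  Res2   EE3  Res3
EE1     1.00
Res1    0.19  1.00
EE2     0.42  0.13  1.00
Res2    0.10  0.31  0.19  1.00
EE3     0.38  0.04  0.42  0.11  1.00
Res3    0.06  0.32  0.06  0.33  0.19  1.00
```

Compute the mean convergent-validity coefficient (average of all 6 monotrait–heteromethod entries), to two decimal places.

Convergent values: 0.42, 0.38, 0.42, 0.31, 0.32, 0.33; mean = 2.18/6 = 0.36.

0.36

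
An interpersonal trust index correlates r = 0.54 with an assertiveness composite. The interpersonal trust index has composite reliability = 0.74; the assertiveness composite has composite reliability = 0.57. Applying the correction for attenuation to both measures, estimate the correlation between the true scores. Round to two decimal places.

r_true = r_obs / √(r_xx · r_yy) = 0.54 / √(0.74 × 0.57) = 0.54 / √0.4218 = 0.54 / 0.6495 ≈ 0.83.

0.83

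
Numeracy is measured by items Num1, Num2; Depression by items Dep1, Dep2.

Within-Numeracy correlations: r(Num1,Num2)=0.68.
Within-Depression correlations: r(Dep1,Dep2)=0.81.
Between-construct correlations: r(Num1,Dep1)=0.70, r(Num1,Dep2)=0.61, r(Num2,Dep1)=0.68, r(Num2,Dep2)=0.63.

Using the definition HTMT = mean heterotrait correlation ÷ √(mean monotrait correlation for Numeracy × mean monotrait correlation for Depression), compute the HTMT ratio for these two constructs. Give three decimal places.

Mean between = 2.62/4 = 0.6550.
Mean within-Num = 0.68/1 = 0.6800; mean within-Dep = 0.81/1 = 0.8100.
Geometric mean = √(0.6800 × 0.8100) = 0.7422.
HTMT = 0.6550 / 0.7422 = 0.883.

0.883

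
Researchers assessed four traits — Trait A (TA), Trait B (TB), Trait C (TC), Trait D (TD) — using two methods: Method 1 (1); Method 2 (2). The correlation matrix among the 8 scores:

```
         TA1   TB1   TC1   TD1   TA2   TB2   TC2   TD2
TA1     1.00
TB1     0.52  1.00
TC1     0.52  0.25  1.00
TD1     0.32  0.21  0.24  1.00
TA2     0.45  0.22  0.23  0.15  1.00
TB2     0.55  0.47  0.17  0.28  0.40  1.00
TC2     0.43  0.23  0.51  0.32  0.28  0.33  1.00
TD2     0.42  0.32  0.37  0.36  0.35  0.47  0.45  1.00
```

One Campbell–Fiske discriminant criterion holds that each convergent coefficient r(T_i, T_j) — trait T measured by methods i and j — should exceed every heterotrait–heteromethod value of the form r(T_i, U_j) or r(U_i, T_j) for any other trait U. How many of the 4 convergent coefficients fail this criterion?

3

Each convergent coefficient versus the relevant comparison correlations:
TA (methods 1·2): 0.45 vs {0.55, 0.22, 0.43, 0.23, 0.42, 0.15} → fail.
TB (methods 1·2): 0.47 vs {0.22, 0.55, 0.23, 0.17, 0.32, 0.28} → fail.
TC (methods 1·2): 0.51 vs {0.23, 0.43, 0.17, 0.23, 0.37, 0.32} → pass.
TD (methods 1·2): 0.36 vs {0.15, 0.42, 0.28, 0.32, 0.32, 0.37} → fail.
3 of 4 fail.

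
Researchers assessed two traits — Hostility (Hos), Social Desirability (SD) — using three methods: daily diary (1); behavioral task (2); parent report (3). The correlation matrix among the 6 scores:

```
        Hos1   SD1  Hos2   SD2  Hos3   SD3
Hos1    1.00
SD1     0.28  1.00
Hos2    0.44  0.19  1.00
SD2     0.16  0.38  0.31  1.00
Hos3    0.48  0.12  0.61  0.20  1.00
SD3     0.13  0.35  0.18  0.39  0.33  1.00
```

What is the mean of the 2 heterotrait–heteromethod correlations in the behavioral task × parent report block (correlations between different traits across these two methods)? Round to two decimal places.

HTHM values (method 2 × method 3): 0.18, 0.20; mean = 0.38/2 = 0.19.

0.19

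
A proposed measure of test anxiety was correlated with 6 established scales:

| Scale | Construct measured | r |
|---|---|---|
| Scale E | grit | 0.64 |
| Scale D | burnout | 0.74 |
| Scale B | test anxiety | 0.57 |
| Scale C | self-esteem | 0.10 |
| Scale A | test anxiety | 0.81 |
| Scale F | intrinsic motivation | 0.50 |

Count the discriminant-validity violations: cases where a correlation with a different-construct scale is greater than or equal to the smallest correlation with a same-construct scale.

Convergent (same construct = test anxiety): Scale B, Scale A.
Smallest convergent = 0.57. Discriminant values: 0.64, 0.74, 0.10, 0.50; count ≥ 0.57 → 2.

2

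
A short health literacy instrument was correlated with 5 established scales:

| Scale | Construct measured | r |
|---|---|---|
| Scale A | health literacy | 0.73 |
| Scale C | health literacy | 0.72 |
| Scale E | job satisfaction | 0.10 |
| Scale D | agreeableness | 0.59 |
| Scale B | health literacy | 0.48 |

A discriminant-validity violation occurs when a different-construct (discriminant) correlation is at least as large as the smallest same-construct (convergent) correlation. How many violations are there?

Convergent (same construct = health literacy): Scale A, Scale C, Scale B.
Smallest convergent = 0.48. Discriminant values: 0.10, 0.59; count ≥ 0.48 → 1.

1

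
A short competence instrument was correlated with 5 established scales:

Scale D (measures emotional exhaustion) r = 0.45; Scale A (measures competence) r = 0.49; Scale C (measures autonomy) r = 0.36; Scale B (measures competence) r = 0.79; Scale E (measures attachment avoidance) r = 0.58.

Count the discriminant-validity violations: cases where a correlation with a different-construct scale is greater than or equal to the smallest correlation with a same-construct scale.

1

Convergent (same construct = competence): Scale A, Scale B.
Smallest convergent = 0.49. Discriminant values: 0.45, 0.36, 0.58; count ≥ 0.49 → 1.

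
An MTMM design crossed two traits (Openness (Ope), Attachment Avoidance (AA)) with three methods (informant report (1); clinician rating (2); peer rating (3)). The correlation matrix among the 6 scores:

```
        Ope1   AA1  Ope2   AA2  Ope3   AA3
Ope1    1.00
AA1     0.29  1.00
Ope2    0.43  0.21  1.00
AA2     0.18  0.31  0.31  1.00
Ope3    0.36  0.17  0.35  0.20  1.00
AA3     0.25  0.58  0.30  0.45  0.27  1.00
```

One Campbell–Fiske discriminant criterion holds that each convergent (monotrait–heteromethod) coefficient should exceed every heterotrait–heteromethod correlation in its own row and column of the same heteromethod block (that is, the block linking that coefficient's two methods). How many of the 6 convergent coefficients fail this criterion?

0

Convergent coefficients and their comparison sets:
Ope (methods 1·2): 0.43 vs {0.18, 0.21} → pass.
Ope (methods 1·3): 0.36 vs {0.25, 0.17} → pass.
Ope (methods 2·3): 0.35 vs {0.30, 0.20} → pass.
AA (methods 1·2): 0.31 vs {0.21, 0.18} → pass.
AA (methods 1·3): 0.58 vs {0.17, 0.25} → pass.
AA (methods 2·3): 0.45 vs {0.20, 0.30} → pass.
0 of 6 fail.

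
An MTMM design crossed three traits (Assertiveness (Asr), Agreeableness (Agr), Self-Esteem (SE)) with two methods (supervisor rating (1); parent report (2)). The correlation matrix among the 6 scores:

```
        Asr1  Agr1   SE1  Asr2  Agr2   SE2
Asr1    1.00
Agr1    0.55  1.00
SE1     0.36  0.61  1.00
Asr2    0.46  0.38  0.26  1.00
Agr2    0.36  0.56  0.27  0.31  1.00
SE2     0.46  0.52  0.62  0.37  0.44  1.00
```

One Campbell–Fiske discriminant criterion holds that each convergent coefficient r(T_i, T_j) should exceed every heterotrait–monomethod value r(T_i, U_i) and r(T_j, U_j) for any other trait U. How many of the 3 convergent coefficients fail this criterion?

Each convergent coefficient versus the relevant comparison correlations:
Asr (methods 1·2): 0.46 vs {0.55, 0.31, 0.36, 0.37} → fail.
Agr (methods 1·2): 0.56 vs {0.55, 0.31, 0.61, 0.44} → fail.
SE (methods 1·2): 0.62 vs {0.36, 0.37, 0.61, 0.44} → pass.
2 of 3 fail.

2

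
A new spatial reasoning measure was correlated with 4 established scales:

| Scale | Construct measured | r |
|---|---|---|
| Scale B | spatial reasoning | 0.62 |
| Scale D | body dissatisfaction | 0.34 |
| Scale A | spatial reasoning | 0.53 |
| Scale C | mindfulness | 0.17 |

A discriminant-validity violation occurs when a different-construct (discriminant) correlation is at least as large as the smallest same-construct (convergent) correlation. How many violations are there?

Convergent (same construct = spatial reasoning): Scale B, Scale A.
Smallest convergent = 0.53. Discriminant values: 0.34, 0.17; count ≥ 0.53 → 0.

0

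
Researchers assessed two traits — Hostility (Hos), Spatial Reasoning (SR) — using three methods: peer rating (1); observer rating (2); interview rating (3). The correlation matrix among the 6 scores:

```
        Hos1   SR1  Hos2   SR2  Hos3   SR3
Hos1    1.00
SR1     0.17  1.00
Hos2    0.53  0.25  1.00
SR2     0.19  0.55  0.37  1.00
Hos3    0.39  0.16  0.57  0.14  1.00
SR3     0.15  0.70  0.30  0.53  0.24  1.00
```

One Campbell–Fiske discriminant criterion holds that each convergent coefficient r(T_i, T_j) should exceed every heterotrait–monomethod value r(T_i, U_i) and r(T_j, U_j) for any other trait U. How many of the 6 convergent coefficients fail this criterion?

Each convergent coefficient versus the relevant comparison correlations:
Hos (methods 1·2): 0.53 vs {0.17, 0.37} → pass.
Hos (methods 1·3): 0.39 vs {0.17, 0.24} → pass.
Hos (methods 2·3): 0.57 vs {0.37, 0.24} → pass.
SR (methods 1·2): 0.55 vs {0.17, 0.37} → pass.
SR (methods 1·3): 0.70 vs {0.17, 0.24} → pass.
SR (methods 2·3): 0.53 vs {0.37, 0.24} → pass.
0 of 6 fail.

0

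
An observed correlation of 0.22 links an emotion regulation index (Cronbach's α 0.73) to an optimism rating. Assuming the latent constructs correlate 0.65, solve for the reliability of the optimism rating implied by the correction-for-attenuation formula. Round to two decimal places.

r_true = r_obs / √(r_xx · r_yy) ⇒ 0.65 = 0.22 / √(0.73 · r_yy).
√(0.73 · r_yy) = 0.22 / 0.65 = 0.3385; 0.73 · r_yy = 0.1146; r_yy = 0.1146 / 0.73 ≈ 0.16.

0.16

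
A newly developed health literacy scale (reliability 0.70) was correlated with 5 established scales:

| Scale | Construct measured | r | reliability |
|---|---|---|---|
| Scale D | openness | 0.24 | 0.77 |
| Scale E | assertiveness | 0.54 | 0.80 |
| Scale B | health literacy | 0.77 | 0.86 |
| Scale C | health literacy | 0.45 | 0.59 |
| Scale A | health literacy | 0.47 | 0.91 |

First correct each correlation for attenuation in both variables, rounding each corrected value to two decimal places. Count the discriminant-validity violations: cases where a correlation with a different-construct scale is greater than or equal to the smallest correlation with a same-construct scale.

Disattenuated r (r / √(r_scale · r_new)):
  Scale D (disc): 0.24 / √(0.77·0.70) = 0.33
  Scale E (disc): 0.54 / √(0.80·0.70) = 0.72
  Scale B (conv): 0.77 / √(0.86·0.70) = 0.99
  Scale C (conv): 0.45 / √(0.59·0.70) = 0.70
  Scale A (conv): 0.47 / √(0.91·0.70) = 0.59
Smallest convergent = 0.59. Discriminant values: 0.33, 0.72; count ≥ 0.59 → 1.

1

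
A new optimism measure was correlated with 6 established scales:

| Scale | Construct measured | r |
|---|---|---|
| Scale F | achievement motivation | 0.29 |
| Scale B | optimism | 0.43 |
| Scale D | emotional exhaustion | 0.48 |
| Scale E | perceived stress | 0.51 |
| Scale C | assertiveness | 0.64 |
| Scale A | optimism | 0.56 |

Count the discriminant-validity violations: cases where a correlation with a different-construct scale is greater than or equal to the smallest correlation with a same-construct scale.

3

Convergent (same construct = optimism): Scale B, Scale A.
Smallest convergent = 0.43. Discriminant values: 0.29, 0.48, 0.51, 0.64; count ≥ 0.43 → 3.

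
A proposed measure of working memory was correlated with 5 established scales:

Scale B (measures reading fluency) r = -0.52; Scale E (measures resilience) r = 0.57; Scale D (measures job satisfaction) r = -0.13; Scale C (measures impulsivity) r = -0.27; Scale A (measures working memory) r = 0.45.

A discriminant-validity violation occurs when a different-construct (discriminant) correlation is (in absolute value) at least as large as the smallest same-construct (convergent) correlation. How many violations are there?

2

Convergent (same construct = working memory): Scale A.
Smallest convergent = 0.45. Discriminant |r|: 0.52, 0.57, 0.13, 0.27; count ≥ 0.45 → 2.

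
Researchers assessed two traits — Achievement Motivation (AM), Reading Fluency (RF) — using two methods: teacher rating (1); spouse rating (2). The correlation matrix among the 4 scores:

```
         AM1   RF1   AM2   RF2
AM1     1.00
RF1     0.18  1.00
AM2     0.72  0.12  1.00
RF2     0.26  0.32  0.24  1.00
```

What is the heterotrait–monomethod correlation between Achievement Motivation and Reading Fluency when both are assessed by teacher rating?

Different traits, same method: r(AM1, RF1) = 0.18.

0.18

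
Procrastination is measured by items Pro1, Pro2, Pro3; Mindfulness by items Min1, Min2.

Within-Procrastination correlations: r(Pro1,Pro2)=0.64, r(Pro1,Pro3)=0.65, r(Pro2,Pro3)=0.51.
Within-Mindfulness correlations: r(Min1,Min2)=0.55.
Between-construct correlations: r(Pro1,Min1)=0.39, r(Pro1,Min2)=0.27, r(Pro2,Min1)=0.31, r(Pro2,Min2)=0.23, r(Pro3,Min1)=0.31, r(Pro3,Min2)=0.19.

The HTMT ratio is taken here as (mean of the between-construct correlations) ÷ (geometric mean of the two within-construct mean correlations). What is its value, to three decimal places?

0.493

Between-construct mean = 1.70/6 = 0.2833.
Mean within-Pro = 1.80/3 = 0.6000; mean within-Min = 0.55/1 = 0.5500.
Geometric mean = √(0.6000 × 0.5500) = 0.5745.
HTMT = 0.2833 / 0.5745 = 0.493.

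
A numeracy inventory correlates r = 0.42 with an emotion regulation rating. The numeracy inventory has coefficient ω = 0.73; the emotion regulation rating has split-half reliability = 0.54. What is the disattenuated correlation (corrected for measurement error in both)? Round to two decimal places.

r_true = r_obs / √(r_xx · r_yy) = 0.42 / √(0.73 × 0.54) = 0.42 / √0.3942 = 0.42 / 0.6279 ≈ 0.67.

0.67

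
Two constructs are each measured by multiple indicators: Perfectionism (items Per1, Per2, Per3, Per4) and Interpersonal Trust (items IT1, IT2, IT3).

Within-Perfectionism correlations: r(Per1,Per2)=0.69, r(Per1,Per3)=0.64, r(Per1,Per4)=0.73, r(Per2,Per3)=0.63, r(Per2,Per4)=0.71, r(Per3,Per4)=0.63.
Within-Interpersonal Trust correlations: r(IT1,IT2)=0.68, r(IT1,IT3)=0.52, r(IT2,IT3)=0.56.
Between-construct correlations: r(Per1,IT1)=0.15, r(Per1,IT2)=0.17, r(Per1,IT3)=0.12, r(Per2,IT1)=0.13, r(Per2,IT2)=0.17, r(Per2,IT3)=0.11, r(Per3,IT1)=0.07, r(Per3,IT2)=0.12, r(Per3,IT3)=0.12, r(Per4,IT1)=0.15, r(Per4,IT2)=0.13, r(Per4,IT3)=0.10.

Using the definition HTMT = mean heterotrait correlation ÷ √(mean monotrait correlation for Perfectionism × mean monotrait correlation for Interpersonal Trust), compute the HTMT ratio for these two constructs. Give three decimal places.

Mean heterotrait r = 1.54/12 = 0.1283.
Mean within-Per = 4.03/6 = 0.6717; mean within-IT = 1.76/3 = 0.5867.
Geometric mean = √(0.6717 × 0.5867) = 0.6278.
HTMT = 0.1283 / 0.6278 = 0.204.

0.204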